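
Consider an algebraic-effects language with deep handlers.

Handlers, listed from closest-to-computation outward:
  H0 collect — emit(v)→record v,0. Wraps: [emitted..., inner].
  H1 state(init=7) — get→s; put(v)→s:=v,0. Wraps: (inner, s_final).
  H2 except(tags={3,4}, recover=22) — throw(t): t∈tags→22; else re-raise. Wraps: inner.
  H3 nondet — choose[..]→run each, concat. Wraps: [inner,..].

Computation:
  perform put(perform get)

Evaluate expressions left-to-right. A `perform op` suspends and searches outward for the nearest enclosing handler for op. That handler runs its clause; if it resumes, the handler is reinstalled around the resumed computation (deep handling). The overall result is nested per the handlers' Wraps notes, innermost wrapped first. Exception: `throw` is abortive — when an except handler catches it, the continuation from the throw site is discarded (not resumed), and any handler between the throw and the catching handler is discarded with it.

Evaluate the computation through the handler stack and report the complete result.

Answer: [([0], 7)]

Step-by-step:
get @ H1 ⇒ 7
put(7) @ H1 ⇒ s:=7
H0 returns [0]
H1 returns ([0], 7)
H2 returns ([0], 7)
H3 returns [([0], 7)]
= [([0], 7)]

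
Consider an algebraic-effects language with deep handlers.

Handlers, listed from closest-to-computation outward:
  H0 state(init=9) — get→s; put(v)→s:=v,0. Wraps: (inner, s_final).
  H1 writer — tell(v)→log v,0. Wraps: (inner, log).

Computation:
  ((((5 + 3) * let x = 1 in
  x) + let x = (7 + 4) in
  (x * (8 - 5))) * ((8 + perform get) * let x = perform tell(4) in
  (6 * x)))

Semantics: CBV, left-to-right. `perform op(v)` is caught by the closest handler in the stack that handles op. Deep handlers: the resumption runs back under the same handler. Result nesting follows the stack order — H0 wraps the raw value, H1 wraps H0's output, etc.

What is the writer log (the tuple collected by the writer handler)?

Working:
get @ H0 ⇒ 9
tell(4) @ H1 ⇒ log+=4
H0 returns (0, 9)
H1 returns ((0, 9), (4))
= ((0, 9), (4))

Answer: (4)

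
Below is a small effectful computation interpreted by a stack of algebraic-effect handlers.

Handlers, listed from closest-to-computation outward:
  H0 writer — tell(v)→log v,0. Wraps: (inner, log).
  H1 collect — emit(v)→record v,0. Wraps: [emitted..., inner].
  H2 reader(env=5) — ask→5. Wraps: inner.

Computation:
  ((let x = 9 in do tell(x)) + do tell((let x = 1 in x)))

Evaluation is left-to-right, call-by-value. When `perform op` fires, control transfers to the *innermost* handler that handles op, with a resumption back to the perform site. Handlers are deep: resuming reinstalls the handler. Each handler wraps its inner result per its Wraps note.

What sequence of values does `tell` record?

Answer: (9, 1)

Evaluation trace:
tell(9) @ H0 ⇒ log+=9
tell(1) @ H0 ⇒ log+=1
H0 returns (0, (9, 1))
H1 returns [(0, (9, 1))]
H2 returns [(0, (9, 1))]
= [(0, (9, 1))]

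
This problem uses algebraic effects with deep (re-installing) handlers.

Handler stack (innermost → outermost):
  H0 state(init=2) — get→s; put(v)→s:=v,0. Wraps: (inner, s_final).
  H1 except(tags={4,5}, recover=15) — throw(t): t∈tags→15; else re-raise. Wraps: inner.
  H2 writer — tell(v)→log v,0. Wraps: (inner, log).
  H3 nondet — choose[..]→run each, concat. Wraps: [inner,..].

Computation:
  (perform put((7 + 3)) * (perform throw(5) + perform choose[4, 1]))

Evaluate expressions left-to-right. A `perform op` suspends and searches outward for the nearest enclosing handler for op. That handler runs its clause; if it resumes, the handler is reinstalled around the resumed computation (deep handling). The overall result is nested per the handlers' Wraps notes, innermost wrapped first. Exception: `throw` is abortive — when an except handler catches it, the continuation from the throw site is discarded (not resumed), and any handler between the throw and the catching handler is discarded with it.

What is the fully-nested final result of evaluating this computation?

Answer: [(15, ())]

Working:
put(10) @ H0 ⇒ s:=10
throw(5) @ H1 caught ⇒ 15
H2 returns (15, ())
H3 returns [(15, ())]
= [(15, ())]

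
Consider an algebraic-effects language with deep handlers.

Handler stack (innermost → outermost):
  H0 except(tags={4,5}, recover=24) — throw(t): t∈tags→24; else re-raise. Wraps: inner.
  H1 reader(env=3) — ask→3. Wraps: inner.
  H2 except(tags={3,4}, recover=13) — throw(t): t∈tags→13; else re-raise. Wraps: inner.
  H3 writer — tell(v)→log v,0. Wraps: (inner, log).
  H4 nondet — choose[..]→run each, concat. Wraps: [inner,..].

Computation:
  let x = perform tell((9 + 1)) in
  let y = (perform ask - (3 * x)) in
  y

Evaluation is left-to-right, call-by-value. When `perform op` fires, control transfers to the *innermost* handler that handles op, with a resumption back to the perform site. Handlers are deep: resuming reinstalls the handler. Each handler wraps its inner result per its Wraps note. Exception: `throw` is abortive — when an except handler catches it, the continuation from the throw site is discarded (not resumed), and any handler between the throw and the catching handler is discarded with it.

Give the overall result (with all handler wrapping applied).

Answer: [(3, (10))]

Step-by-step:
tell(10) @ H3 ⇒ log+=10
ask @ H1 ⇒ 3
H0 returns 3
H1 returns 3
H2 returns 3
H3 returns (3, (10))
H4 returns [(3, (10))]
= [(3, (10))]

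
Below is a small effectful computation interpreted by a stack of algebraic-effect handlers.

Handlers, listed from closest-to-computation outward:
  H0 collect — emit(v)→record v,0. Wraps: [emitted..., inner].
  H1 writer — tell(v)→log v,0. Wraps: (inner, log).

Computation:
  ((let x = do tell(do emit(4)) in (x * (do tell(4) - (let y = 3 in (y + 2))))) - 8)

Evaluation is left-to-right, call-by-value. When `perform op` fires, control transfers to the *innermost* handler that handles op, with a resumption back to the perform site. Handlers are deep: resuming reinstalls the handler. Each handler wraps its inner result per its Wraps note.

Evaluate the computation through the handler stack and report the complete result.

Working:
emit(4) @ H0 ⇒ out+=4
tell(0) @ H1 ⇒ log+=0
tell(4) @ H1 ⇒ log+=4
H0 returns [4, -8]
H1 returns ([4, -8], (0, 4))
= ([4, -8], (0, 4))

Answer: ([4, -8], (0, 4))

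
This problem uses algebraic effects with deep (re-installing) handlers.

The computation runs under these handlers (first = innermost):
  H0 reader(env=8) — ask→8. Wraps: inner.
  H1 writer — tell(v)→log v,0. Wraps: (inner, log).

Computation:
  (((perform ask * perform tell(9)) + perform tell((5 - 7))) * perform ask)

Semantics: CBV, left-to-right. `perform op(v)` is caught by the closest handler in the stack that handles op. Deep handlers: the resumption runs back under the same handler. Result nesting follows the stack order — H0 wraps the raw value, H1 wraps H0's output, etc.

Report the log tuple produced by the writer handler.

Answer: (9, -2)

Evaluation trace:
ask @ H0 ⇒ 8
tell(9) @ H1 ⇒ log+=9
tell(-2) @ H1 ⇒ log+=-2
ask @ H0 ⇒ 8
H0 returns 0
H1 returns (0, (9, -2))
= (0, (9, -2))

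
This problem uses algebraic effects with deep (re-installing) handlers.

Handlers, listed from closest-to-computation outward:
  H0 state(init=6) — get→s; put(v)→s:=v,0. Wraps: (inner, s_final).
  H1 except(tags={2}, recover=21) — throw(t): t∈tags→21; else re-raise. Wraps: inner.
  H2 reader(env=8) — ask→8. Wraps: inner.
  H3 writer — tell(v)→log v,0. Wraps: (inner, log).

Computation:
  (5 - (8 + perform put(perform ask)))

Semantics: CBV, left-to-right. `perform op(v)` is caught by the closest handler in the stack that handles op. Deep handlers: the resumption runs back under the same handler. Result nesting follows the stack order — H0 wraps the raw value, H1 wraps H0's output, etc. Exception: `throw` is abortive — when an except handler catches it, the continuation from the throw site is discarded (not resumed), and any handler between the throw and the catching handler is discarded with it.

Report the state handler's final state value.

Evaluation trace:
ask @ H2 ⇒ 8
put(8) @ H0 ⇒ s:=8
H0 returns (-3, 8)
H1 returns (-3, 8)
H2 returns (-3, 8)
H3 returns ((-3, 8), ())
= ((-3, 8), ())

Answer: 8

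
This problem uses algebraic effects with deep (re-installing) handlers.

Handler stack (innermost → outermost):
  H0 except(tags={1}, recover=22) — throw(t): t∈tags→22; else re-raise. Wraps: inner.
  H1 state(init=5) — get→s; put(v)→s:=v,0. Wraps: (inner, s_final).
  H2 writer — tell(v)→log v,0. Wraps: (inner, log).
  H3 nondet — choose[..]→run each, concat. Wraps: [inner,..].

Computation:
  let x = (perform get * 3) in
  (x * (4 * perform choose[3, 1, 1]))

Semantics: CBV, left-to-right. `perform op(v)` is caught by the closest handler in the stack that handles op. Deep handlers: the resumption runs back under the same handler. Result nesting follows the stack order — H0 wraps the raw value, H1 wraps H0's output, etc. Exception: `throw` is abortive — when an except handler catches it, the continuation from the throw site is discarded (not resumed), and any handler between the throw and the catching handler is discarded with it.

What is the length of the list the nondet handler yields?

Evaluation trace:
get @ H1 ⇒ 5
choose[3, 1, 1] @ H3
  branch[0] choose=3:
    H0 returns 180
    H1 returns (180, 5)
    H2 returns ((180, 5), ())
    H3 returns [((180, 5), ())]
  branch[1] choose=1:
    H0 returns 60
    H1 returns (60, 5)
    H2 returns ((60, 5), ())
    H3 returns [((60, 5), ())]
  branch[2] choose=1:
    H0 returns 60
    H1 returns (60, 5)
    H2 returns ((60, 5), ())
    H3 returns [((60, 5), ())]
= [((180, 5), ()), ((60, 5), ()), ((60, 5), ())]

Answer: 3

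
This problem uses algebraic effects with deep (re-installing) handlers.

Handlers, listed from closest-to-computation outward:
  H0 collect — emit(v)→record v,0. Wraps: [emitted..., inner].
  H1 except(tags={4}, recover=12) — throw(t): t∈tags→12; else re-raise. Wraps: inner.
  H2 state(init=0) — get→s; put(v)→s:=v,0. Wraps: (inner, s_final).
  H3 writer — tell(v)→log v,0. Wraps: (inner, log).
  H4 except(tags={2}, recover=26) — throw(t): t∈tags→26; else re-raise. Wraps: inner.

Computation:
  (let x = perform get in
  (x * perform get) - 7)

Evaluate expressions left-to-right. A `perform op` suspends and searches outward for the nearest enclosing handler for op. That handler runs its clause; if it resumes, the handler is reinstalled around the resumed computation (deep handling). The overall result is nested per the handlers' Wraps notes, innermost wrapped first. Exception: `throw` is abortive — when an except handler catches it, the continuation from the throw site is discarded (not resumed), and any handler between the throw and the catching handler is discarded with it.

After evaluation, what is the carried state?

Answer: 0

Working:
get @ H2 ⇒ 0
get @ H2 ⇒ 0
H0 returns [-7]
H1 returns [-7]
H2 returns ([-7], 0)
H3 returns (([-7], 0), ())
H4 returns (([-7], 0), ())
= (([-7], 0), ())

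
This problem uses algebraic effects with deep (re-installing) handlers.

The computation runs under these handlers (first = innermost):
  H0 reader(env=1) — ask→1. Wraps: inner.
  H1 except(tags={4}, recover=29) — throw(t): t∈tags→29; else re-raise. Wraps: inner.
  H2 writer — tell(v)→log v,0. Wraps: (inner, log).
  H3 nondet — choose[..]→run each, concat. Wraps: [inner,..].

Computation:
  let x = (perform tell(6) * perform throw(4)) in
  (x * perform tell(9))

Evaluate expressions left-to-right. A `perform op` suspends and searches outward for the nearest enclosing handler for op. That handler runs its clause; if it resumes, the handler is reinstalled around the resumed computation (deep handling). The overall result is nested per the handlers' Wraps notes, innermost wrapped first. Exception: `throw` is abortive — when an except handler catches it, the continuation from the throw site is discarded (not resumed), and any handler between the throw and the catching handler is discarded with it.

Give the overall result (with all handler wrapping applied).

Answer: [(29, (6))]

Evaluation trace:
tell(6) @ H2 ⇒ log+=6
throw(4) @ H1 caught ⇒ 29
H2 returns (29, (6))
H3 returns [(29, (6))]
= [(29, (6))]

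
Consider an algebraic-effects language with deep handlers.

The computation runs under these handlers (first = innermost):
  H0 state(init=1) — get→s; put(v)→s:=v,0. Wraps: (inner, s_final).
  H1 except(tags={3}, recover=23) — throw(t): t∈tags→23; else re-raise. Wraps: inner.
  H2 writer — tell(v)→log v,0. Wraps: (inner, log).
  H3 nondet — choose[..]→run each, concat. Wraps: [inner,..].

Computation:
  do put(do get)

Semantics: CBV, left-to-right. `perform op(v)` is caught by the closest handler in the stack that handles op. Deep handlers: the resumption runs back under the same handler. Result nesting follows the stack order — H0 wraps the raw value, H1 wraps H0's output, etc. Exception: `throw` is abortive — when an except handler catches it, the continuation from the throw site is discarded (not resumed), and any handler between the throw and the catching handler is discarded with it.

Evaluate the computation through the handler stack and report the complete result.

Evaluation trace:
get @ H0 ⇒ 1
put(1) @ H0 ⇒ s:=1
H0 returns (0, 1)
H1 returns (0, 1)
H2 returns ((0, 1), ())
H3 returns [((0, 1), ())]
= [((0, 1), ())]

Answer: [((0, 1), ())]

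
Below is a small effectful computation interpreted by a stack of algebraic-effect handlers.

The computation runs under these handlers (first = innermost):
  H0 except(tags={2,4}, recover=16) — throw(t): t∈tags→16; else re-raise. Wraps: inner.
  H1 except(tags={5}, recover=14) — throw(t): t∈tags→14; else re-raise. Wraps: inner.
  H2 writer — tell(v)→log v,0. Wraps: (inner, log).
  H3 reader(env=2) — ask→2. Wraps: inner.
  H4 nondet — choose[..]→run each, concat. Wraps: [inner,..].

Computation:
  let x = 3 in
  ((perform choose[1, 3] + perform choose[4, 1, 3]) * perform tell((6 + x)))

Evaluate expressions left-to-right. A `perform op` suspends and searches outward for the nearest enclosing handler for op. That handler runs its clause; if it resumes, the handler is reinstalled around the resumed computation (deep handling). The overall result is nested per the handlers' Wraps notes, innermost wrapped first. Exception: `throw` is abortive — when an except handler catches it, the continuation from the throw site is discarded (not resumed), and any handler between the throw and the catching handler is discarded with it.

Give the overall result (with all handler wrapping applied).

Answer: [(0, (9)), (0, (9)), (0, (9)), (0, (9)), (0, (9)), (0, (9))]

Working:
choose[1, 3] @ H4
  branch[0] choose=1:
    choose[4, 1, 3] @ H4
      branch[0] choose=4:
        tell(9) @ H2 ⇒ log+=9
        H0 returns 0
        H1 returns 0
        H2 returns (0, (9))
        H3 returns (0, (9))
        H4 returns [(0, (9))]
      branch[1] choose=1:
        tell(9) @ H2 ⇒ log+=9
        H0 returns 0
        H1 returns 0
        H2 returns (0, (9))
        H3 returns (0, (9))
        H4 returns [(0, (9))]
      branch[2] choose=3:
        tell(9) @ H2 ⇒ log+=9
        H0 returns 0
        H1 returns 0
        H2 returns (0, (9))
        H3 returns (0, (9))
        H4 returns [(0, (9))]
  branch[1] choose=3:
    choose[4, 1, 3] @ H4
      branch[0] choose=4:
        tell(9) @ H2 ⇒ log+=9
        H0 returns 0
        H1 returns 0
        H2 returns (0, (9))
        H3 returns (0, (9))
        H4 returns [(0, (9))]
      branch[1] choose=1:
        tell(9) @ H2 ⇒ log+=9
        H0 returns 0
        H1 returns 0
        H2 returns (0, (9))
        H3 returns (0, (9))
        H4 returns [(0, (9))]
      branch[2] choose=3:
        tell(9) @ H2 ⇒ log+=9
        H0 returns 0
        H1 returns 0
        H2 returns (0, (9))
        H3 returns (0, (9))
        H4 returns [(0, (9))]
= [(0, (9)), (0, (9)), (0, (9)), (0, (9)), (0, (9)), (0, (9))]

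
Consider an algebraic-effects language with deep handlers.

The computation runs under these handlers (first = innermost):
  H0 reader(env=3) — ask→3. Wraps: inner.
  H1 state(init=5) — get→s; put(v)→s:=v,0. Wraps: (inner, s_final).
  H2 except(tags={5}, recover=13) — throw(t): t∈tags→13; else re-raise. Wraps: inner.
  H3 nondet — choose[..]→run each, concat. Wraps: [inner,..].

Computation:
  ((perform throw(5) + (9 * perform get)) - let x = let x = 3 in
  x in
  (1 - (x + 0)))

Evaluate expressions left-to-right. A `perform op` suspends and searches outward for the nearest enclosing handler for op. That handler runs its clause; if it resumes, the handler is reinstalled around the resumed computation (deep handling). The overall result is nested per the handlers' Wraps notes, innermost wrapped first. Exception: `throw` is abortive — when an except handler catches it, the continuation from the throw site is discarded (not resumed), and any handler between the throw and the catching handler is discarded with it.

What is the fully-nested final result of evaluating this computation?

Working:
throw(5) @ H2 caught ⇒ 13
H3 returns [13]
= [13]

Answer: [13]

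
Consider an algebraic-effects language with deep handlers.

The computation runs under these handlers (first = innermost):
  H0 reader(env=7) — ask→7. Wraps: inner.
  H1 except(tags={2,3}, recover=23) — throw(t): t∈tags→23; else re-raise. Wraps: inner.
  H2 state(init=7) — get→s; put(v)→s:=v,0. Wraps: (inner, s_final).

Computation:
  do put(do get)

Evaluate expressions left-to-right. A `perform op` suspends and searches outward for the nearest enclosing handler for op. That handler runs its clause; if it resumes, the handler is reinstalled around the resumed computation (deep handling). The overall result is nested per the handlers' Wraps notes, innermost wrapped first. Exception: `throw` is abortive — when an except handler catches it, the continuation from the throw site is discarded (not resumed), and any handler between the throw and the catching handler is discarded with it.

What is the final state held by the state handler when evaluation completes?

Working:
get @ H2 ⇒ 7
put(7) @ H2 ⇒ s:=7
H0 returns 0
H1 returns 0
H2 returns (0, 7)
= (0, 7)

Answer: 7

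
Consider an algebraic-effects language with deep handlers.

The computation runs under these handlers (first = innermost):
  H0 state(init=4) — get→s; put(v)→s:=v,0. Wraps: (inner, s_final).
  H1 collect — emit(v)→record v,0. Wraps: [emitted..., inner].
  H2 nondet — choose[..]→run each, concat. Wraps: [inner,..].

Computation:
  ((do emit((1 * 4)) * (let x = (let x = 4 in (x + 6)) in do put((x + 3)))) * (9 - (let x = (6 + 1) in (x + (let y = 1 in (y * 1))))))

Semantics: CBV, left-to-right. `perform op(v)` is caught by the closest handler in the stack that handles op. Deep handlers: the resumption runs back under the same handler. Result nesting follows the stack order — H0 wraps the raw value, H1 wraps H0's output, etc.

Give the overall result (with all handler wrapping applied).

Answer: [[4, (0, 13)]]

Step-by-step:
emit(4) @ H1 ⇒ out+=4
put(13) @ H0 ⇒ s:=13
H0 returns (0, 13)
H1 returns [4, (0, 13)]
H2 returns [[4, (0, 13)]]
= [[4, (0, 13)]]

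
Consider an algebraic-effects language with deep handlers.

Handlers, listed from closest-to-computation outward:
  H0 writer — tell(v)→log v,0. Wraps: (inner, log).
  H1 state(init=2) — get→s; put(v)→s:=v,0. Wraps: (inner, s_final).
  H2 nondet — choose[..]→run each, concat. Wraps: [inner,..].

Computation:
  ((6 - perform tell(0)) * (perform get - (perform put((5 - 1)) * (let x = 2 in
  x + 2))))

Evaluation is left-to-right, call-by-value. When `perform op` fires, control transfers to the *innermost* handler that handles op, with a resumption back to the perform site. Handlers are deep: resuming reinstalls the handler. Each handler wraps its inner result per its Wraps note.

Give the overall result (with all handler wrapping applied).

Step-by-step:
tell(0) @ H0 ⇒ log+=0
get @ H1 ⇒ 2
put(4) @ H1 ⇒ s:=4
H0 returns (12, (0))
H1 returns ((12, (0)), 4)
H2 returns [((12, (0)), 4)]
= [((12, (0)), 4)]

Answer: [((12, (0)), 4)]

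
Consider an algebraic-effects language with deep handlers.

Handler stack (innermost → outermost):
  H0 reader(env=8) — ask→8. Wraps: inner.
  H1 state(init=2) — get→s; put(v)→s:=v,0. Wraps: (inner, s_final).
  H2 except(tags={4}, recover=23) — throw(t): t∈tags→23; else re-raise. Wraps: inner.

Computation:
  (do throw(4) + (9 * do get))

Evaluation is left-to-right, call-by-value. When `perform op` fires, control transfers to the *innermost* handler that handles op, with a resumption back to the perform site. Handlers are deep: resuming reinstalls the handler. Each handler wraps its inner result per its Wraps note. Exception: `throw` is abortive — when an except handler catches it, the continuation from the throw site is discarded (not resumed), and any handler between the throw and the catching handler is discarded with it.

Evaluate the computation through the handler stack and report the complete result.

Step-by-step:
throw(4) @ H2 caught ⇒ 23
= 23

Answer: 23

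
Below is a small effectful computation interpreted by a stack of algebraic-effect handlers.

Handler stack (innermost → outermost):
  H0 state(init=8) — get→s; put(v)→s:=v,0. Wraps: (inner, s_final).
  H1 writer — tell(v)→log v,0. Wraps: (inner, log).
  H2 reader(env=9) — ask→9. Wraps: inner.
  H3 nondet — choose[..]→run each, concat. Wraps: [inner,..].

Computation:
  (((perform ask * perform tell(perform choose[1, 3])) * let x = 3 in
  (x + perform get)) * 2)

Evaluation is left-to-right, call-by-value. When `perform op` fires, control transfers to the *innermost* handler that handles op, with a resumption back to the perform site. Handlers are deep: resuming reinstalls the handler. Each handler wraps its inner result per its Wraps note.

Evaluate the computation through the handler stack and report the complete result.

Answer: [((0, 8), (1)), ((0, 8), (3))]

Step-by-step:
ask @ H2 ⇒ 9
choose[1, 3] @ H3
  branch[0] choose=1:
    tell(1) @ H1 ⇒ log+=1
    get @ H0 ⇒ 8
    H0 returns (0, 8)
    H1 returns ((0, 8), (1))
    H2 returns ((0, 8), (1))
    H3 returns [((0, 8), (1))]
  branch[1] choose=3:
    tell(3) @ H1 ⇒ log+=3
    get @ H0 ⇒ 8
    H0 returns (0, 8)
    H1 returns ((0, 8), (3))
    H2 returns ((0, 8), (3))
    H3 returns [((0, 8), (3))]
= [((0, 8), (1)), ((0, 8), (3))]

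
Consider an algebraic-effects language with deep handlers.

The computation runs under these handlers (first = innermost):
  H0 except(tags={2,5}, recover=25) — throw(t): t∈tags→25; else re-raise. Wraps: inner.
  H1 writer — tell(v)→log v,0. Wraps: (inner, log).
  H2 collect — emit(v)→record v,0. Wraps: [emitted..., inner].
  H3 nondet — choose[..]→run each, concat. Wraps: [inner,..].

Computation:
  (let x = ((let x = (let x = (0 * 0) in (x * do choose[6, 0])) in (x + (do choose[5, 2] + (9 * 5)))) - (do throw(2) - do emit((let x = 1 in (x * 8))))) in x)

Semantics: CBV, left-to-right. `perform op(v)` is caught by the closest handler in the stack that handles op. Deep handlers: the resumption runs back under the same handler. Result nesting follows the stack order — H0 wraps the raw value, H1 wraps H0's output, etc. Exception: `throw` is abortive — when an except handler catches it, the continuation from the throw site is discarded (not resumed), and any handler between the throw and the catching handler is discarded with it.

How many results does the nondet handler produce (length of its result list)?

Answer: 4

Working:
choose[6, 0] @ H3
  branch[0] choose=6:
    choose[5, 2] @ H3
      branch[0] choose=5:
        throw(2) @ H0 caught ⇒ 25
        H1 returns (25, ())
        H2 returns [(25, ())]
        H3 returns [[(25, ())]]
      branch[1] choose=2:
        throw(2) @ H0 caught ⇒ 25
        H1 returns (25, ())
        H2 returns [(25, ())]
        H3 returns [[(25, ())]]
  branch[1] choose=0:
    choose[5, 2] @ H3
      branch[0] choose=5:
        throw(2) @ H0 caught ⇒ 25
        H1 returns (25, ())
        H2 returns [(25, ())]
        H3 returns [[(25, ())]]
      branch[1] choose=2:
        throw(2) @ H0 caught ⇒ 25
        H1 returns (25, ())
        H2 returns [(25, ())]
        H3 returns [[(25, ())]]
= [[(25, ())], [(25, ())], [(25, ())], [(25, ())]]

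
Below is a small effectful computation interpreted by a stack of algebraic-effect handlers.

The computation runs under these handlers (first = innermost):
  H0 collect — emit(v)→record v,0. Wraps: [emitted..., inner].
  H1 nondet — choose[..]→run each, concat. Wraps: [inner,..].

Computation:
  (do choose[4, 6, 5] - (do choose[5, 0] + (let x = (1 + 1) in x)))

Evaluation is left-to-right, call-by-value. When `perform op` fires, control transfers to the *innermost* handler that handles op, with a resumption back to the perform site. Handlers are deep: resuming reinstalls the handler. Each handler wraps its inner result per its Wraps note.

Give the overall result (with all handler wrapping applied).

Answer: [[-3], [2], [-1], [4], [-2], [3]]

Working:
choose[4, 6, 5] @ H1
  branch[0] choose=4:
    choose[5, 0] @ H1
      branch[0] choose=5:
        H0 returns [-3]
        H1 returns [[-3]]
      branch[1] choose=0:
        H0 returns [2]
        H1 returns [[2]]
  branch[1] choose=6:
    choose[5, 0] @ H1
      branch[0] choose=5:
        H0 returns [-1]
        H1 returns [[-1]]
      branch[1] choose=0:
        H0 returns [4]
        H1 returns [[4]]
  branch[2] choose=5:
    choose[5, 0] @ H1
      branch[0] choose=5:
        H0 returns [-2]
        H1 returns [[-2]]
      branch[1] choose=0:
        H0 returns [3]
        H1 returns [[3]]
= [[-3], [2], [-1], [4], [-2], [3]]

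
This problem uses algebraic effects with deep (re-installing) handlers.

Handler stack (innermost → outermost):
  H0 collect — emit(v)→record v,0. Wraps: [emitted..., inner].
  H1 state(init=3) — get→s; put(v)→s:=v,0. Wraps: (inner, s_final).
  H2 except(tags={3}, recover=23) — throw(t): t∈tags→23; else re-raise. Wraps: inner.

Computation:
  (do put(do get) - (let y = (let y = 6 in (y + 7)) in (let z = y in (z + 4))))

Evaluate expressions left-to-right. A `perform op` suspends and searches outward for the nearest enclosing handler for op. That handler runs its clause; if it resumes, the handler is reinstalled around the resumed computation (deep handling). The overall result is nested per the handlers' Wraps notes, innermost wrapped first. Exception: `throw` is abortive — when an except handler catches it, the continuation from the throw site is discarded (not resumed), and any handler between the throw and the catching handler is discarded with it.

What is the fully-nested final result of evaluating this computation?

Evaluation trace:
get @ H1 ⇒ 3
put(3) @ H1 ⇒ s:=3
H0 returns [-17]
H1 returns ([-17], 3)
H2 returns ([-17], 3)
= ([-17], 3)

Answer: ([-17], 3)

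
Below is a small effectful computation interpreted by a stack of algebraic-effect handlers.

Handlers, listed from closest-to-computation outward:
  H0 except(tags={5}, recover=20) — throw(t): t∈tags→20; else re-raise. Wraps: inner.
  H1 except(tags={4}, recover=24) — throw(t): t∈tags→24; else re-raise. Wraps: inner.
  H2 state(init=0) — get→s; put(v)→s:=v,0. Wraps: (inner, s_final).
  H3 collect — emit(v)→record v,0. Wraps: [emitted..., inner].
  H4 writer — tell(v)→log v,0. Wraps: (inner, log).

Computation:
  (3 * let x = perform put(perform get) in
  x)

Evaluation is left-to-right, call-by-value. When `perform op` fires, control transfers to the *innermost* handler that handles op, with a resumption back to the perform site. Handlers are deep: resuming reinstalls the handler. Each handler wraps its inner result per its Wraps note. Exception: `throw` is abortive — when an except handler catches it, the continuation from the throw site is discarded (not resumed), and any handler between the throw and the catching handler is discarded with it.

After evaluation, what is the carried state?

Step-by-step:
get @ H2 ⇒ 0
put(0) @ H2 ⇒ s:=0
H0 returns 0
H1 returns 0
H2 returns (0, 0)
H3 returns [(0, 0)]
H4 returns ([(0, 0)], ())
= ([(0, 0)], ())

Answer: 0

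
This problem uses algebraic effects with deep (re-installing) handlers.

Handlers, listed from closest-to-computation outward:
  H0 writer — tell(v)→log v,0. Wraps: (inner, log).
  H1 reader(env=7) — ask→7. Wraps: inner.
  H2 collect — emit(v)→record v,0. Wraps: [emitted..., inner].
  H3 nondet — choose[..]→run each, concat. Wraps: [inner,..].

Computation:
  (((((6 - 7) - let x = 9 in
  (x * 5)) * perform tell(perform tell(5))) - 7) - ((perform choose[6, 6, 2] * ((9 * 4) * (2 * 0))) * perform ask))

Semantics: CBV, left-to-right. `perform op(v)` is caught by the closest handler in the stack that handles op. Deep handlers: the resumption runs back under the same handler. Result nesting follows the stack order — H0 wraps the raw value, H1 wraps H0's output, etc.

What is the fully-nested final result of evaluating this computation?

Answer: [[(-7, (5, 0))], [(-7, (5, 0))], [(-7, (5, 0))]]

Step-by-step:
tell(5) @ H0 ⇒ log+=5
tell(0) @ H0 ⇒ log+=0
choose[6, 6, 2] @ H3
  branch[0] choose=6:
    ask @ H1 ⇒ 7
    H0 returns (-7, (5, 0))
    H1 returns (-7, (5, 0))
    H2 returns [(-7, (5, 0))]
    H3 returns [[(-7, (5, 0))]]
  branch[1] choose=6:
    ask @ H1 ⇒ 7
    H0 returns (-7, (5, 0))
    H1 returns (-7, (5, 0))
    H2 returns [(-7, (5, 0))]
    H3 returns [[(-7, (5, 0))]]
  branch[2] choose=2:
    ask @ H1 ⇒ 7
    H0 returns (-7, (5, 0))
    H1 returns (-7, (5, 0))
    H2 returns [(-7, (5, 0))]
    H3 returns [[(-7, (5, 0))]]
= [[(-7, (5, 0))], [(-7, (5, 0))], [(-7, (5, 0))]]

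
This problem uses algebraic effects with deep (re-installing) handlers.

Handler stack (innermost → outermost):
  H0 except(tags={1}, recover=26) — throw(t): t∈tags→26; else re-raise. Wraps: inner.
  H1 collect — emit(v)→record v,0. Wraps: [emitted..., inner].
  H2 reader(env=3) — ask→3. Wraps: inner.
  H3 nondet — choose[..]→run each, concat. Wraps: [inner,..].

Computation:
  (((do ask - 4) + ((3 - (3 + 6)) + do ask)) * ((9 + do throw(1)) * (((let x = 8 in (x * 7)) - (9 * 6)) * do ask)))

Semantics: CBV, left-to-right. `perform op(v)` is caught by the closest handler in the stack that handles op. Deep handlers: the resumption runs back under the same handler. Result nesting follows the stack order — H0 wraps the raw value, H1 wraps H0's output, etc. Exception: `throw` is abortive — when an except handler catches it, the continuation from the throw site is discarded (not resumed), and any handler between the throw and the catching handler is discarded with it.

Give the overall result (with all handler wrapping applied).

Answer: [[26]]

Step-by-step:
ask @ H2 ⇒ 3
ask @ H2 ⇒ 3
throw(1) @ H0 caught ⇒ 26
H1 returns [26]
H2 returns [26]
H3 returns [[26]]
= [[26]]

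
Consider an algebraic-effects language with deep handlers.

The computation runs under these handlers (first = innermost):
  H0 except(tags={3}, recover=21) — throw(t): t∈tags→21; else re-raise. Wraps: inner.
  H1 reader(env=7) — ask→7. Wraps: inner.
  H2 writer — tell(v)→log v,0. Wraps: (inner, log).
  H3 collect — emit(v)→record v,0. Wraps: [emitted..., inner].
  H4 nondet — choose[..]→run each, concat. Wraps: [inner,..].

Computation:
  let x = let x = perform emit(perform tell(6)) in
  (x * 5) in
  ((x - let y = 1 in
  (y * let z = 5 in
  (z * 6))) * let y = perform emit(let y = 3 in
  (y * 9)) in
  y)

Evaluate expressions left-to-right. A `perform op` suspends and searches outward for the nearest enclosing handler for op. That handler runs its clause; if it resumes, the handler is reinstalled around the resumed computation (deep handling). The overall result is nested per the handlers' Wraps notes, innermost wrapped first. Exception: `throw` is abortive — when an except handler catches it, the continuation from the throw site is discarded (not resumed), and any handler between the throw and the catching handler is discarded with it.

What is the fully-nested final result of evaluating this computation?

Answer: [[0, 27, (0, (6))]]

Working:
tell(6) @ H2 ⇒ log+=6
emit(0) @ H3 ⇒ out+=0
emit(27) @ H3 ⇒ out+=27
H0 returns 0
H1 returns 0
H2 returns (0, (6))
H3 returns [0, 27, (0, (6))]
H4 returns [[0, 27, (0, (6))]]
= [[0, 27, (0, (6))]]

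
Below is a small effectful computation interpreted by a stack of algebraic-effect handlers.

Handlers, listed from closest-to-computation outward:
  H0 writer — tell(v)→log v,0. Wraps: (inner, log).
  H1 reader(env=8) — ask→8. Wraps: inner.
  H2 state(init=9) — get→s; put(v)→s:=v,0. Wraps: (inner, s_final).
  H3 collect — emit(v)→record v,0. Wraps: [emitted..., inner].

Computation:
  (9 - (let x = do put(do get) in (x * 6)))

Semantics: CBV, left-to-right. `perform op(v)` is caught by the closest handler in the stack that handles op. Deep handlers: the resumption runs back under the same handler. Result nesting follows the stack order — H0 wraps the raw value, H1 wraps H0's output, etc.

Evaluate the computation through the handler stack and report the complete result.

Answer: [((9, ()), 9)]

Evaluation trace:
get @ H2 ⇒ 9
put(9) @ H2 ⇒ s:=9
H0 returns (9, ())
H1 returns (9, ())
H2 returns ((9, ()), 9)
H3 returns [((9, ()), 9)]
= [((9, ()), 9)]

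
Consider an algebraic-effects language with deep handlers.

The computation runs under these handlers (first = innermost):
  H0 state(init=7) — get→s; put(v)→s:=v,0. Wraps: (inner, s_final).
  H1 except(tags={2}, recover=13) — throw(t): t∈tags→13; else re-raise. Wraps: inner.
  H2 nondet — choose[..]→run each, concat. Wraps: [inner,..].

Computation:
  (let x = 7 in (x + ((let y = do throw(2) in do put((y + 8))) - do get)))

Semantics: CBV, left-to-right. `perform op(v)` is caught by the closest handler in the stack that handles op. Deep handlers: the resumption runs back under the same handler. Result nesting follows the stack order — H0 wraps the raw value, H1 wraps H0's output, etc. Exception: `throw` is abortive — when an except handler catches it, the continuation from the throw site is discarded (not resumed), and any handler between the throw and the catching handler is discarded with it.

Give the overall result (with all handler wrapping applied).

Evaluation trace:
throw(2) @ H1 caught ⇒ 13
H2 returns [13]
= [13]

Answer: [13]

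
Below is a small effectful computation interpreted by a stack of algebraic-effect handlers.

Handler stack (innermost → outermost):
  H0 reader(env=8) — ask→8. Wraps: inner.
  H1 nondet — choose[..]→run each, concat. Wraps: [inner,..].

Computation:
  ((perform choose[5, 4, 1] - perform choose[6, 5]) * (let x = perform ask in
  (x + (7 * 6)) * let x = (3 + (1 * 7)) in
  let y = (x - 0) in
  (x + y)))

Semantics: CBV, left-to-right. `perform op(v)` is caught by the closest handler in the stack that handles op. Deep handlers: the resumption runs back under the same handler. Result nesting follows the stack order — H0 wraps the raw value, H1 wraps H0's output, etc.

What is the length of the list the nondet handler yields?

Working:
choose[5, 4, 1] @ H1
  branch[0] choose=5:
    choose[6, 5] @ H1
      branch[0] choose=6:
        ask @ H0 ⇒ 8
        H0 returns -1000
        H1 returns [-1000]
      branch[1] choose=5:
        ask @ H0 ⇒ 8
        H0 returns 0
        H1 returns [0]
  branch[1] choose=4:
    choose[6, 5] @ H1
      branch[0] choose=6:
        ask @ H0 ⇒ 8
        H0 returns -2000
        H1 returns [-2000]
      branch[1] choose=5:
        ask @ H0 ⇒ 8
        H0 returns -1000
        H1 returns [-1000]
  branch[2] choose=1:
    choose[6, 5] @ H1
      branch[0] choose=6:
        ask @ H0 ⇒ 8
        H0 returns -5000
        H1 returns [-5000]
      branch[1] choose=5:
        ask @ H0 ⇒ 8
        H0 returns -4000
        H1 returns [-4000]
= [-1000, 0, -2000, -1000, -5000, -4000]

Answer: 6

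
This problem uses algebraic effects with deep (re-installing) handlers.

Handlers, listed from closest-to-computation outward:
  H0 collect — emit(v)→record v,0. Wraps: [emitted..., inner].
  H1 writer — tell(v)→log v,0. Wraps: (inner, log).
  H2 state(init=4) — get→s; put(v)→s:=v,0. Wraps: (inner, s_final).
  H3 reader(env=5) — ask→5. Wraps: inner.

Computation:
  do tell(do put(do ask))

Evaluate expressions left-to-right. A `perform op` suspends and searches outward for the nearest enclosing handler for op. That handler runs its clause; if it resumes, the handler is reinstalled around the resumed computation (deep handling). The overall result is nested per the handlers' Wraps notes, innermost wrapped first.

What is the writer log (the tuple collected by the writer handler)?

Answer: (0)

Step-by-step:
ask @ H3 ⇒ 5
put(5) @ H2 ⇒ s:=5
tell(0) @ H1 ⇒ log+=0
H0 returns [0]
H1 returns ([0], (0))
H2 returns (([0], (0)), 5)
H3 returns (([0], (0)), 5)
= (([0], (0)), 5)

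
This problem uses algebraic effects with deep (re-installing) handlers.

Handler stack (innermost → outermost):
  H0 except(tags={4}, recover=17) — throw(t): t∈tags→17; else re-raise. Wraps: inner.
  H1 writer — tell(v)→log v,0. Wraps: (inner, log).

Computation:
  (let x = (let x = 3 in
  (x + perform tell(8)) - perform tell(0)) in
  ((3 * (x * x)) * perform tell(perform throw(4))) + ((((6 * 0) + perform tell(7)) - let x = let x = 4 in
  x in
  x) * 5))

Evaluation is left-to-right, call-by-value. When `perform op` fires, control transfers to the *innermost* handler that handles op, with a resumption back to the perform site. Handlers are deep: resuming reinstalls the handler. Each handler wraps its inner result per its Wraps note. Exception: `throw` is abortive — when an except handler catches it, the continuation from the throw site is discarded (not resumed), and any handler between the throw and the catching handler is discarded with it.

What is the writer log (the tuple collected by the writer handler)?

Step-by-step:
tell(8) @ H1 ⇒ log+=8
tell(0) @ H1 ⇒ log+=0
throw(4) @ H0 caught ⇒ 17
H1 returns (17, (8, 0))
= (17, (8, 0))

Answer: (8, 0)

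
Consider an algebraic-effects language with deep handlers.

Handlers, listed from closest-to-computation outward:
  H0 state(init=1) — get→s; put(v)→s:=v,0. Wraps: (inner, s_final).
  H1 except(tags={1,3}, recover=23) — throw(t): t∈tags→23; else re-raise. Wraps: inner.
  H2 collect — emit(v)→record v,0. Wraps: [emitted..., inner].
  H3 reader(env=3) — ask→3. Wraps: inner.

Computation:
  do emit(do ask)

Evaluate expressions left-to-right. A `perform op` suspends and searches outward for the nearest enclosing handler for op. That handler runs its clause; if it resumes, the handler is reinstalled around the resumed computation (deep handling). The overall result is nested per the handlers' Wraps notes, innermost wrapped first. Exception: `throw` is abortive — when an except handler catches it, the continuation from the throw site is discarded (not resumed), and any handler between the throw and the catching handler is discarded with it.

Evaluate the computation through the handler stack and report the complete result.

Answer: [3, (0, 1)]

Step-by-step:
ask @ H3 ⇒ 3
emit(3) @ H2 ⇒ out+=3
H0 returns (0, 1)
H1 returns (0, 1)
H2 returns [3, (0, 1)]
H3 returns [3, (0, 1)]
= [3, (0, 1)]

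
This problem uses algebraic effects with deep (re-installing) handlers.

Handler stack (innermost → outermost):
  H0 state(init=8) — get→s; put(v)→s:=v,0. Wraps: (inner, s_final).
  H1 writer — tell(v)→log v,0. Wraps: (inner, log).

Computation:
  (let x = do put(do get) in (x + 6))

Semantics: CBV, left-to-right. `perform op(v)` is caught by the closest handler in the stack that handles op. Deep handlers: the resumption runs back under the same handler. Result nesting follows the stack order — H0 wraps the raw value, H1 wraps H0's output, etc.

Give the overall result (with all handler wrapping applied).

Step-by-step:
get @ H0 ⇒ 8
put(8) @ H0 ⇒ s:=8
H0 returns (6, 8)
H1 returns ((6, 8), ())
= ((6, 8), ())

Answer: ((6, 8), ())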